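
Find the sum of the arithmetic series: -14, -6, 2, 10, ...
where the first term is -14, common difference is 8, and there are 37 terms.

Sₙ = n/2 × (first + last)
Last term = a + (n-1)d = -14 + (37-1)×8 = 274
S_37 = 37/2 × (-14 + 274)
S_37 = 37/2 × 260 = 4810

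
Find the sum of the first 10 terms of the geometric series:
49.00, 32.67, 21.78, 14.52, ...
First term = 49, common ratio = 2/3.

Sₙ = a(1 - rⁿ) / (1 - r)
S_10 = 49(1 - (2/3)^10) / (1 - (2/3))
S_10 = 49(1 - (1024/59049)) / (1/3)
S_10 = 2843225/19683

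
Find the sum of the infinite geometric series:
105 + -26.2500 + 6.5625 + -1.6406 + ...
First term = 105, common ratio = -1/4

For |r| < 1, S = a / (1 - r)
S = 105 / (1 - (-1/4))
S = 105 / (5/4)
S = 84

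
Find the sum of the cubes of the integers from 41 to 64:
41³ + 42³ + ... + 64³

Use ∑_{k=1}^{n} k³ = [n(n+1)/2]², then subtract the first 40 terms.
∑_{k=1}^{64} k³ = [64×65/2]² = 2080² = 4326400
∑_{k=1}^{40} k³ = [40×41/2]² = 820² = 672400
∑_{k=41}^{64} k³ = 4326400 - 672400 = 3654000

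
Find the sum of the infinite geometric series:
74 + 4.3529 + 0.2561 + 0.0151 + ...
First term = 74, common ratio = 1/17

For |r| < 1, S = a / (1 - r)
S = 74 / (1 - (1/17))
S = 74 / (16/17)
S = 629/8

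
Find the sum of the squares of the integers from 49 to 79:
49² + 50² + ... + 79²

Use ∑_{k=1}^{n} k² = n(n+1)(2n+1)/6, then subtract the first 48 terms.
∑_{k=1}^{79} k² = 79×80×159/6 = 167480
∑_{k=1}^{48} k² = 48×49×97/6 = 38024
∑_{k=49}^{79} k² = 167480 - 38024 = 129456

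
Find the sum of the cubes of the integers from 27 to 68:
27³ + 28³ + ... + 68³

Use ∑_{k=1}^{n} k³ = [n(n+1)/2]², then subtract the first 26 terms.
∑_{k=1}^{68} k³ = [68×69/2]² = 2346² = 5503716
∑_{k=1}^{26} k³ = [26×27/2]² = 351² = 123201
∑_{k=27}^{68} k³ = 5503716 - 123201 = 5380515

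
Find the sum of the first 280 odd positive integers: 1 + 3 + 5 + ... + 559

Sum of first n odd numbers = n²
= 280²
= 78400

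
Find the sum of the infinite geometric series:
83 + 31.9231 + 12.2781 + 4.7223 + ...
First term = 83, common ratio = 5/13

For |r| < 1, S = a / (1 - r)
S = 83 / (1 - (5/13))
S = 83 / (8/13)
S = 1079/8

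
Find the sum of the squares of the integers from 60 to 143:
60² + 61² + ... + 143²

Use ∑_{k=1}^{n} k² = n(n+1)(2n+1)/6, then subtract the first 59 terms.
∑_{k=1}^{143} k² = 143×144×287/6 = 984984
∑_{k=1}^{59} k² = 59×60×119/6 = 70210
∑_{k=60}^{143} k² = 984984 - 70210 = 914774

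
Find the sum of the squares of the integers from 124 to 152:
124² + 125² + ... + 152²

Use ∑_{k=1}^{n} k² = n(n+1)(2n+1)/6, then subtract the first 123 terms.
∑_{k=1}^{152} k² = 152×153×305/6 = 1182180
∑_{k=1}^{123} k² = 123×124×247/6 = 627874
∑_{k=124}^{152} k² = 1182180 - 627874 = 554306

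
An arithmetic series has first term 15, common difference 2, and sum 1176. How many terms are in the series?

Using S = n/2 × [2a + (n-1)d]
1176 = n/2 × [2(15) + (n-1)(2)]
1176 = n/2 × [30 + 2n - 2]
2352 = n × [28 + 2n]
2n² + (28)n - 2352 = 0
Discriminant: Δ = (28)² - 4(2)(-2352) = 784 + 18816 = 19600
√Δ = 140
n = [-(28) + √Δ] / (2·2) = (-28 + 140) / 4 = 112 / 4 = 28
(The negative root is discarded since n must be a positive integer.)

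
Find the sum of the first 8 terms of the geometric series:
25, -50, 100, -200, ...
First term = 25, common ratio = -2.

Sₙ = a(1 - rⁿ) / (1 - r)
S_8 = 25(1 - (-2)^8) / (1 - (-2))
S_8 = 25(1 - 256) / (3)
S_8 = -2125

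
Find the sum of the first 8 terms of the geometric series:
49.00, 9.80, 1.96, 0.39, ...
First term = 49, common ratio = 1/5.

Sₙ = a(1 - rⁿ) / (1 - r)
S_8 = 49(1 - (1/5)^8) / (1 - (1/5))
S_8 = 49(1 - (1/390625)) / (4/5)
S_8 = 4785144/78125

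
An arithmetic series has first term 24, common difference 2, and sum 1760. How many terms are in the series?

Using S = n/2 × [2a + (n-1)d]
1760 = n/2 × [2(24) + (n-1)(2)]
1760 = n/2 × [48 + 2n - 2]
3520 = n × [46 + 2n]
2n² + (46)n - 3520 = 0
Discriminant: Δ = (46)² - 4(2)(-3520) = 2116 + 28160 = 30276
√Δ = 174
n = [-(46) + √Δ] / (2·2) = (-46 + 174) / 4 = 128 / 4 = 32
(The negative root is discarded since n must be a positive integer.)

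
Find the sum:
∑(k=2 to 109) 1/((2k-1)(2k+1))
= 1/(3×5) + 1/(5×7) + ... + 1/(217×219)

Partial fractions: 1/((2k-1)(2k+1)) = (1/2)[1/(2k-1) - 1/(2k+1)]
The series telescopes:
= (1/2)[1/3 - 1/219]
= 12/73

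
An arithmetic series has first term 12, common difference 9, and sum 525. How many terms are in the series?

Using S = n/2 × [2a + (n-1)d]
525 = n/2 × [2(12) + (n-1)(9)]
525 = n/2 × [24 + 9n - 9]
1050 = n × [15 + 9n]
9n² + (15)n - 1050 = 0
Discriminant: Δ = (15)² - 4(9)(-1050) = 225 + 37800 = 38025
√Δ = 195
n = [-(15) + √Δ] / (2·9) = (-15 + 195) / 18 = 180 / 18 = 10
(The negative root is discarded since n must be a positive integer.)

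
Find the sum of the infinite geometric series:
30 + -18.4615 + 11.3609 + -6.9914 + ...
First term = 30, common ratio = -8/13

For |r| < 1, S = a / (1 - r)
S = 30 / (1 - (-8/13))
S = 30 / (21/13)
S = 130/7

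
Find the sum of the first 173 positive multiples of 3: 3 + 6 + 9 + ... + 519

Factor out 3: = 3(1 + 2 + ... + 173) = 3 × n(n+1)/2
= 3 × 173×174/2
= 3 × 15051
= 45153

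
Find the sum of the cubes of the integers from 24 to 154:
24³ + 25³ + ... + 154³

Use ∑_{k=1}^{n} k³ = [n(n+1)/2]², then subtract the first 23 terms.
∑_{k=1}^{154} k³ = [154×155/2]² = 11935² = 142444225
∑_{k=1}^{23} k³ = [23×24/2]² = 276² = 76176
∑_{k=24}^{154} k³ = 142444225 - 76176 = 142368049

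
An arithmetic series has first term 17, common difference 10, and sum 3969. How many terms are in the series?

Using S = n/2 × [2a + (n-1)d]
3969 = n/2 × [2(17) + (n-1)(10)]
3969 = n/2 × [34 + 10n - 10]
7938 = n × [24 + 10n]
10n² + (24)n - 7938 = 0
Discriminant: Δ = (24)² - 4(10)(-7938) = 576 + 317520 = 318096
√Δ = 564
n = [-(24) + √Δ] / (2·10) = (-24 + 564) / 20 = 540 / 20 = 27
(The negative root is discarded since n must be a positive integer.)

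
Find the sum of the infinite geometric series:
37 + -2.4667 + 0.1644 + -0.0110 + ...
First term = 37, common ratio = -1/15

For |r| < 1, S = a / (1 - r)
S = 37 / (1 - (-1/15))
S = 37 / (16/15)
S = 555/16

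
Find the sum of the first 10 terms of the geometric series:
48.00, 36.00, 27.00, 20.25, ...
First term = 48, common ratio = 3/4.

Sₙ = a(1 - rⁿ) / (1 - r)
S_10 = 48(1 - (3/4)^10) / (1 - (3/4))
S_10 = 48(1 - (59049/1048576)) / (1/4)
S_10 = 2968581/16384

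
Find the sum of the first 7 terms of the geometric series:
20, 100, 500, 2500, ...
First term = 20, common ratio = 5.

Sₙ = a(1 - rⁿ) / (1 - r)
S_7 = 20(1 - 5^7) / (1 - 5)
S_7 = 20(1 - 78125) / (-4)
S_7 = 390620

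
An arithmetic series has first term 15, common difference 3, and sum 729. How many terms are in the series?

Using S = n/2 × [2a + (n-1)d]
729 = n/2 × [2(15) + (n-1)(3)]
729 = n/2 × [30 + 3n - 3]
1458 = n × [27 + 3n]
3n² + (27)n - 1458 = 0
Discriminant: Δ = (27)² - 4(3)(-1458) = 729 + 17496 = 18225
√Δ = 135
n = [-(27) + √Δ] / (2·3) = (-27 + 135) / 6 = 108 / 6 = 18
(The negative root is discarded since n must be a positive integer.)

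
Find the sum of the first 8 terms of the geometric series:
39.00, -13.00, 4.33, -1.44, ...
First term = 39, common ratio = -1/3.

Sₙ = a(1 - rⁿ) / (1 - r)
S_8 = 39(1 - (-1/3)^8) / (1 - (-1/3))
S_8 = 39(1 - (1/6561)) / (4/3)
S_8 = 21320/729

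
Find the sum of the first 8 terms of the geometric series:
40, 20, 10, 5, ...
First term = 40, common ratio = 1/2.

Sₙ = a(1 - rⁿ) / (1 - r)
S_8 = 40(1 - (1/2)^8) / (1 - (1/2))
S_8 = 40(1 - (1/256)) / (1/2)
S_8 = 1275/16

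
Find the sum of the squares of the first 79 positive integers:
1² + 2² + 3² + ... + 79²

Formula: ∑k² = n(n+1)(2n+1)/6
= 79×80×159/6
= 1004880/6
= 167480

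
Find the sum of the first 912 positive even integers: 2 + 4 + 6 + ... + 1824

Sum of first n even numbers = n(n+1)
= 912×913
= 832656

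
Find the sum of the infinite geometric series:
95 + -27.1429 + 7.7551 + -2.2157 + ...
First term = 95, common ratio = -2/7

For |r| < 1, S = a / (1 - r)
S = 95 / (1 - (-2/7))
S = 95 / (9/7)
S = 665/9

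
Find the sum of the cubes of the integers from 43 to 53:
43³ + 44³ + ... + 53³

Use ∑_{k=1}^{n} k³ = [n(n+1)/2]², then subtract the first 42 terms.
∑_{k=1}^{53} k³ = [53×54/2]² = 1431² = 2047761
∑_{k=1}^{42} k³ = [42×43/2]² = 903² = 815409
∑_{k=43}^{53} k³ = 2047761 - 815409 = 1232352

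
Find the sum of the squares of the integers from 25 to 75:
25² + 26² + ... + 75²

Use ∑_{k=1}^{n} k² = n(n+1)(2n+1)/6, then subtract the first 24 terms.
∑_{k=1}^{75} k² = 75×76×151/6 = 143450
∑_{k=1}^{24} k² = 24×25×49/6 = 4900
∑_{k=25}^{75} k² = 143450 - 4900 = 138550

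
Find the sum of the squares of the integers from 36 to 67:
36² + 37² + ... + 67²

Use ∑_{k=1}^{n} k² = n(n+1)(2n+1)/6, then subtract the first 35 terms.
∑_{k=1}^{67} k² = 67×68×135/6 = 102510
∑_{k=1}^{35} k² = 35×36×71/6 = 14910
∑_{k=36}^{67} k² = 102510 - 14910 = 87600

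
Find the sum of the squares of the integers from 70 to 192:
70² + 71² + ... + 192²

Use ∑_{k=1}^{n} k² = n(n+1)(2n+1)/6, then subtract the first 69 terms.
∑_{k=1}^{192} k² = 192×193×385/6 = 2377760
∑_{k=1}^{69} k² = 69×70×139/6 = 111895
∑_{k=70}^{192} k² = 2377760 - 111895 = 2265865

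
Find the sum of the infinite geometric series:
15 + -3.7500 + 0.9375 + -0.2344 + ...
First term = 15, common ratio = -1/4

For |r| < 1, S = a / (1 - r)
S = 15 / (1 - (-1/4))
S = 15 / (5/4)
S = 12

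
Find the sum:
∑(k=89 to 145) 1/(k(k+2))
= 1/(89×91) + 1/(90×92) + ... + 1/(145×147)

Partial fractions: 1/(k(k+2)) = (1/2)[1/k - 1/(k+2)]
Telescoping leaves the first two and last two terms:
= (1/2)[1/89 + 1/90 - 1/146 - 1/147]
= 62282/14325885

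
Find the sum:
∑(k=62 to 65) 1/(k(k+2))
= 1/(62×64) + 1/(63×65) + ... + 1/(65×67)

Partial fractions: 1/(k(k+2)) = (1/2)[1/k - 1/(k+2)]
Telescoping leaves the first two and last two terms:
= (1/2)[1/62 + 1/63 - 1/66 - 1/67]
= 2771/2878722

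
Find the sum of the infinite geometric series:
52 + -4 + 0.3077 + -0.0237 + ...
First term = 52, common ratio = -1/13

For |r| < 1, S = a / (1 - r)
S = 52 / (1 - (-1/13))
S = 52 / (14/13)
S = 338/7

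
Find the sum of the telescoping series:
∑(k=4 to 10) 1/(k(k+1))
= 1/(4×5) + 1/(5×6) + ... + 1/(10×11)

Partial fractions: 1/(k(k+1)) = 1/k - 1/(k+1)
The series telescopes:
= (1/4 - 1/5) + (1/5 - 1/6) + ... + (1/10 - 1/11)
= 1/4 - 1/11
= 7/44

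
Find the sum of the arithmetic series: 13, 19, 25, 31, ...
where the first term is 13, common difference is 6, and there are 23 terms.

Sₙ = n/2 × (first + last)
Last term = a + (n-1)d = 13 + (23-1)×6 = 145
S_23 = 23/2 × (13 + 145)
S_23 = 23/2 × 158 = 1817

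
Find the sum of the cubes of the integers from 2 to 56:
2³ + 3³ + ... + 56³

Use ∑_{k=1}^{n} k³ = [n(n+1)/2]², then subtract the first 1 terms.
∑_{k=1}^{56} k³ = [56×57/2]² = 1596² = 2547216
∑_{k=1}^{1} k³ = [1×2/2]² = 1² = 1
∑_{k=2}^{56} k³ = 2547216 - 1 = 2547215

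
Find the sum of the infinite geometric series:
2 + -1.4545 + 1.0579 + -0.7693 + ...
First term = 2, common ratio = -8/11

For |r| < 1, S = a / (1 - r)
S = 2 / (1 - (-8/11))
S = 2 / (19/11)
S = 22/19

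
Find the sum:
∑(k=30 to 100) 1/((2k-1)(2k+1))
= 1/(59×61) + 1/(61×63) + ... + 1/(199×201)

Partial fractions: 1/((2k-1)(2k+1)) = (1/2)[1/(2k-1) - 1/(2k+1)]
The series telescopes:
= (1/2)[1/59 - 1/201]
= 71/11859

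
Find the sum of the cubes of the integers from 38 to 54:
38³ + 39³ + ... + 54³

Use ∑_{k=1}^{n} k³ = [n(n+1)/2]², then subtract the first 37 terms.
∑_{k=1}^{54} k³ = [54×55/2]² = 1485² = 2205225
∑_{k=1}^{37} k³ = [37×38/2]² = 703² = 494209
∑_{k=38}^{54} k³ = 2205225 - 494209 = 1711016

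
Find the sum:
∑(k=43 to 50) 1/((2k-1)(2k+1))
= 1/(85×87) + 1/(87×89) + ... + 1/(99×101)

Partial fractions: 1/((2k-1)(2k+1)) = (1/2)[1/(2k-1) - 1/(2k+1)]
The series telescopes:
= (1/2)[1/85 - 1/101]
= 8/8585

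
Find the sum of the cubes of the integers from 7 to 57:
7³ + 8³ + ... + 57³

Use ∑_{k=1}^{n} k³ = [n(n+1)/2]², then subtract the first 6 terms.
∑_{k=1}^{57} k³ = [57×58/2]² = 1653² = 2732409
∑_{k=1}^{6} k³ = [6×7/2]² = 21² = 441
∑_{k=7}^{57} k³ = 2732409 - 441 = 2731968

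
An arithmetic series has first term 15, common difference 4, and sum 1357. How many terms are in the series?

Using S = n/2 × [2a + (n-1)d]
1357 = n/2 × [2(15) + (n-1)(4)]
1357 = n/2 × [30 + 4n - 4]
2714 = n × [26 + 4n]
4n² + (26)n - 2714 = 0
Discriminant: Δ = (26)² - 4(4)(-2714) = 676 + 43424 = 44100
√Δ = 210
n = [-(26) + √Δ] / (2·4) = (-26 + 210) / 8 = 184 / 8 = 23
(The negative root is discarded since n must be a positive integer.)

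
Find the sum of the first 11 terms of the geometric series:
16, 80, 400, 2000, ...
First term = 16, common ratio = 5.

Sₙ = a(1 - rⁿ) / (1 - r)
S_11 = 16(1 - 5^11) / (1 - 5)
S_11 = 16(1 - 48828125) / (-4)
S_11 = 195312496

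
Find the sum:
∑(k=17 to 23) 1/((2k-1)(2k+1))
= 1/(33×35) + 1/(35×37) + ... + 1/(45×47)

Partial fractions: 1/((2k-1)(2k+1)) = (1/2)[1/(2k-1) - 1/(2k+1)]
The series telescopes:
= (1/2)[1/33 - 1/47]
= 7/1551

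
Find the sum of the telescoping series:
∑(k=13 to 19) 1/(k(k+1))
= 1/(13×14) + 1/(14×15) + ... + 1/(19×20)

Partial fractions: 1/(k(k+1)) = 1/k - 1/(k+1)
The series telescopes:
= (1/13 - 1/14) + (1/14 - 1/15) + ... + (1/19 - 1/20)
= 1/13 - 1/20
= 7/260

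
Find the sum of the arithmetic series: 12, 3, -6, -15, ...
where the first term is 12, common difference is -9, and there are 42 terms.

Sₙ = n/2 × (first + last)
Last term = a + (n-1)d = 12 + (42-1)×(-9) = -357
S_42 = 42/2 × (12 + (-357))
S_42 = 42/2 × (-345) = -7245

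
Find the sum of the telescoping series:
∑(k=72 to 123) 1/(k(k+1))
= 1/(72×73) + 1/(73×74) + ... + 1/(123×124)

Partial fractions: 1/(k(k+1)) = 1/k - 1/(k+1)
The series telescopes:
= (1/72 - 1/73) + (1/73 - 1/74) + ... + (1/123 - 1/124)
= 1/72 - 1/124
= 13/2232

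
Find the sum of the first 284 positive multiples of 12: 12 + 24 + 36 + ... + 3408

Factor out 12: = 12(1 + 2 + ... + 284) = 12 × n(n+1)/2
= 12 × 284×285/2
= 12 × 40470
= 485640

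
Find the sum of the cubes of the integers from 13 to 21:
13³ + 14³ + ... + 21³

Use ∑_{k=1}^{n} k³ = [n(n+1)/2]², then subtract the first 12 terms.
∑_{k=1}^{21} k³ = [21×22/2]² = 231² = 53361
∑_{k=1}^{12} k³ = [12×13/2]² = 78² = 6084
∑_{k=13}^{21} k³ = 53361 - 6084 = 47277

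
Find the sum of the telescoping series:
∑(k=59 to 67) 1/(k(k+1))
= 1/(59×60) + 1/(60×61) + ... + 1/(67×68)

Partial fractions: 1/(k(k+1)) = 1/k - 1/(k+1)
The series telescopes:
= (1/59 - 1/60) + (1/60 - 1/61) + ... + (1/67 - 1/68)
= 1/59 - 1/68
= 9/4012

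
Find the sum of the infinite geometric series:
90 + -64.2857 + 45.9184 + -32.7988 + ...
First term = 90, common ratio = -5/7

For |r| < 1, S = a / (1 - r)
S = 90 / (1 - (-5/7))
S = 90 / (12/7)
S = 105/2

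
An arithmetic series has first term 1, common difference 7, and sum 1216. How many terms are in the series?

Using S = n/2 × [2a + (n-1)d]
1216 = n/2 × [2(1) + (n-1)(7)]
1216 = n/2 × [2 + 7n - 7]
2432 = n × [-5 + 7n]
7n² + (-5)n - 2432 = 0
Discriminant: Δ = (-5)² - 4(7)(-2432) = 25 + 68096 = 68121
√Δ = 261
n = [-(-5) + √Δ] / (2·7) = (5 + 261) / 14 = 266 / 14 = 19
(The negative root is discarded since n must be a positive integer.)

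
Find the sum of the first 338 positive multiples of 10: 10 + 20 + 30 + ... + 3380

Factor out 10: = 10(1 + 2 + ... + 338) = 10 × n(n+1)/2
= 10 × 338×339/2
= 10 × 57291
= 572910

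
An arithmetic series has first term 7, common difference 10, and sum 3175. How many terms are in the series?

Using S = n/2 × [2a + (n-1)d]
3175 = n/2 × [2(7) + (n-1)(10)]
3175 = n/2 × [14 + 10n - 10]
6350 = n × [4 + 10n]
10n² + (4)n - 6350 = 0
Discriminant: Δ = (4)² - 4(10)(-6350) = 16 + 254000 = 254016
√Δ = 504
n = [-(4) + √Δ] / (2·10) = (-4 + 504) / 20 = 500 / 20 = 25
(The negative root is discarded since n must be a positive integer.)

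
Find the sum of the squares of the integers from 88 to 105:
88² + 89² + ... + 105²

Use ∑_{k=1}^{n} k² = n(n+1)(2n+1)/6, then subtract the first 87 terms.
∑_{k=1}^{105} k² = 105×106×211/6 = 391405
∑_{k=1}^{87} k² = 87×88×175/6 = 223300
∑_{k=88}^{105} k² = 391405 - 223300 = 168105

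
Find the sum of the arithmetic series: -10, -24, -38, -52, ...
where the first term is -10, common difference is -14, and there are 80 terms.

Sₙ = n/2 × (first + last)
Last term = a + (n-1)d = -10 + (80-1)×(-14) = -1116
S_80 = 80/2 × (-10 + (-1116))
S_80 = 80/2 × (-1126) = -45040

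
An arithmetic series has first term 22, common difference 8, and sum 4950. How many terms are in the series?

Using S = n/2 × [2a + (n-1)d]
4950 = n/2 × [2(22) + (n-1)(8)]
4950 = n/2 × [44 + 8n - 8]
9900 = n × [36 + 8n]
8n² + (36)n - 9900 = 0
Discriminant: Δ = (36)² - 4(8)(-9900) = 1296 + 316800 = 318096
√Δ = 564
n = [-(36) + √Δ] / (2·8) = (-36 + 564) / 16 = 528 / 16 = 33
(The negative root is discarded since n must be a positive integer.)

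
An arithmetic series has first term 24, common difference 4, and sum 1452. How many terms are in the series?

Using S = n/2 × [2a + (n-1)d]
1452 = n/2 × [2(24) + (n-1)(4)]
1452 = n/2 × [48 + 4n - 4]
2904 = n × [44 + 4n]
4n² + (44)n - 2904 = 0
Discriminant: Δ = (44)² - 4(4)(-2904) = 1936 + 46464 = 48400
√Δ = 220
n = [-(44) + √Δ] / (2·4) = (-44 + 220) / 8 = 176 / 8 = 22
(The negative root is discarded since n must be a positive integer.)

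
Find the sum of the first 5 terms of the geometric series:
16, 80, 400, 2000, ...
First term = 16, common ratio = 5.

Sₙ = a(1 - rⁿ) / (1 - r)
S_5 = 16(1 - 5^5) / (1 - 5)
S_5 = 16(1 - 3125) / (-4)
S_5 = 12496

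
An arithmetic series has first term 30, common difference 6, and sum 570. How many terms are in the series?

Using S = n/2 × [2a + (n-1)d]
570 = n/2 × [2(30) + (n-1)(6)]
570 = n/2 × [60 + 6n - 6]
1140 = n × [54 + 6n]
6n² + (54)n - 1140 = 0
Discriminant: Δ = (54)² - 4(6)(-1140) = 2916 + 27360 = 30276
√Δ = 174
n = [-(54) + √Δ] / (2·6) = (-54 + 174) / 12 = 120 / 12 = 10
(The negative root is discarded since n must be a positive integer.)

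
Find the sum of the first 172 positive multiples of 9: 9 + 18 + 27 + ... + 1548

Factor out 9: = 9(1 + 2 + ... + 172) = 9 × n(n+1)/2
= 9 × 172×173/2
= 9 × 14878
= 133902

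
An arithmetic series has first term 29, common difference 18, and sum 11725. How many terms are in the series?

Using S = n/2 × [2a + (n-1)d]
11725 = n/2 × [2(29) + (n-1)(18)]
11725 = n/2 × [58 + 18n - 18]
23450 = n × [40 + 18n]
18n² + (40)n - 23450 = 0
Discriminant: Δ = (40)² - 4(18)(-23450) = 1600 + 1688400 = 1690000
√Δ = 1300
n = [-(40) + √Δ] / (2·18) = (-40 + 1300) / 36 = 1260 / 36 = 35
(The negative root is discarded since n must be a positive integer.)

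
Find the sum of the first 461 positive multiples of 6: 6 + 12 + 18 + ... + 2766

Factor out 6: = 6(1 + 2 + ... + 461) = 6 × n(n+1)/2
= 6 × 461×462/2
= 6 × 106491
= 638946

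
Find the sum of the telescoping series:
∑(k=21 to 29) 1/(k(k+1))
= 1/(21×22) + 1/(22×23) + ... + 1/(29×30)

Partial fractions: 1/(k(k+1)) = 1/k - 1/(k+1)
The series telescopes:
= (1/21 - 1/22) + (1/22 - 1/23) + ... + (1/29 - 1/30)
= 1/21 - 1/30
= 1/70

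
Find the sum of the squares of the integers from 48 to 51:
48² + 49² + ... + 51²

Use ∑_{k=1}^{n} k² = n(n+1)(2n+1)/6, then subtract the first 47 terms.
∑_{k=1}^{51} k² = 51×52×103/6 = 45526
∑_{k=1}^{47} k² = 47×48×95/6 = 35720
∑_{k=48}^{51} k² = 45526 - 35720 = 9806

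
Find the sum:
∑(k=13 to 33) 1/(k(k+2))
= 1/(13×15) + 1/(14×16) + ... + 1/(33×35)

Partial fractions: 1/(k(k+2)) = (1/2)[1/k - 1/(k+2)]
Telescoping leaves the first two and last two terms:
= (1/2)[1/13 + 1/14 - 1/34 - 1/35]
= 699/15470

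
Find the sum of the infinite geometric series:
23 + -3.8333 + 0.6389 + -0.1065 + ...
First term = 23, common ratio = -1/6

For |r| < 1, S = a / (1 - r)
S = 23 / (1 - (-1/6))
S = 23 / (7/6)
S = 138/7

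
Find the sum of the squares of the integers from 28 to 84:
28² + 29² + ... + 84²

Use ∑_{k=1}^{n} k² = n(n+1)(2n+1)/6, then subtract the first 27 terms.
∑_{k=1}^{84} k² = 84×85×169/6 = 201110
∑_{k=1}^{27} k² = 27×28×55/6 = 6930
∑_{k=28}^{84} k² = 201110 - 6930 = 194180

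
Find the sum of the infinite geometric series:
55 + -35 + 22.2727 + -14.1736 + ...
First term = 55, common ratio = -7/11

For |r| < 1, S = a / (1 - r)
S = 55 / (1 - (-7/11))
S = 55 / (18/11)
S = 605/18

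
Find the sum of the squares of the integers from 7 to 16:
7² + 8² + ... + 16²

Use ∑_{k=1}^{n} k² = n(n+1)(2n+1)/6, then subtract the first 6 terms.
∑_{k=1}^{16} k² = 16×17×33/6 = 1496
∑_{k=1}^{6} k² = 6×7×13/6 = 91
∑_{k=7}^{16} k² = 1496 - 91 = 1405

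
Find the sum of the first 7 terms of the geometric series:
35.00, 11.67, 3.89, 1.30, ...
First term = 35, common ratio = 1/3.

Sₙ = a(1 - rⁿ) / (1 - r)
S_7 = 35(1 - (1/3)^7) / (1 - (1/3))
S_7 = 35(1 - (1/2187)) / (2/3)
S_7 = 38255/729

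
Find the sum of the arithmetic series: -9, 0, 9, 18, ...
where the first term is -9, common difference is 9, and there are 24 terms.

Sₙ = n/2 × (first + last)
Last term = a + (n-1)d = -9 + (24-1)×9 = 198
S_24 = 24/2 × (-9 + 198)
S_24 = 24/2 × 189 = 2268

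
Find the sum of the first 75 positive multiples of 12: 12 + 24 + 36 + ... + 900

Factor out 12: = 12(1 + 2 + ... + 75) = 12 × n(n+1)/2
= 12 × 75×76/2
= 12 × 2850
= 34200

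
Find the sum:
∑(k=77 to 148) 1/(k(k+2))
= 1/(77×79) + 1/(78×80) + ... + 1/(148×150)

Partial fractions: 1/(k(k+2)) = (1/2)[1/k - 1/(k+2)]
Telescoping leaves the first two and last two terms:
= (1/2)[1/77 + 1/78 - 1/149 - 1/150]
= 23173/3728725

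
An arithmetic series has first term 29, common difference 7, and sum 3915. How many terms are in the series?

Using S = n/2 × [2a + (n-1)d]
3915 = n/2 × [2(29) + (n-1)(7)]
3915 = n/2 × [58 + 7n - 7]
7830 = n × [51 + 7n]
7n² + (51)n - 7830 = 0
Discriminant: Δ = (51)² - 4(7)(-7830) = 2601 + 219240 = 221841
√Δ = 471
n = [-(51) + √Δ] / (2·7) = (-51 + 471) / 14 = 420 / 14 = 30
(The negative root is discarded since n must be a positive integer.)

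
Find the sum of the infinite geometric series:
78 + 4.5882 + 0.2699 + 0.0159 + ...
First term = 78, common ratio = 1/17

For |r| < 1, S = a / (1 - r)
S = 78 / (1 - (1/17))
S = 78 / (16/17)
S = 663/8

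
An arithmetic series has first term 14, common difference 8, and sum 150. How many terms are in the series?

Using S = n/2 × [2a + (n-1)d]
150 = n/2 × [2(14) + (n-1)(8)]
150 = n/2 × [28 + 8n - 8]
300 = n × [20 + 8n]
8n² + (20)n - 300 = 0
Discriminant: Δ = (20)² - 4(8)(-300) = 400 + 9600 = 10000
√Δ = 100
n = [-(20) + √Δ] / (2·8) = (-20 + 100) / 16 = 80 / 16 = 5
(The negative root is discarded since n must be a positive integer.)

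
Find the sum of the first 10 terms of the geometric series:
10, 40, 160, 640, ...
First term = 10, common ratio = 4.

Sₙ = a(1 - rⁿ) / (1 - r)
S_10 = 10(1 - 4^10) / (1 - 4)
S_10 = 10(1 - 1048576) / (-3)
S_10 = 3495250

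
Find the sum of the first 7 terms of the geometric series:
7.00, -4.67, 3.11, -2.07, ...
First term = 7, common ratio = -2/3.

Sₙ = a(1 - rⁿ) / (1 - r)
S_7 = 7(1 - (-2/3)^7) / (1 - (-2/3))
S_7 = 7(1 - (-128/2187)) / (5/3)
S_7 = 3241/729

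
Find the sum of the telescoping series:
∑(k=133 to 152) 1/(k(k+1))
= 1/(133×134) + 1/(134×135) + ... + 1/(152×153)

Partial fractions: 1/(k(k+1)) = 1/k - 1/(k+1)
The series telescopes:
= (1/133 - 1/134) + (1/134 - 1/135) + ... + (1/152 - 1/153)
= 1/133 - 1/153
= 20/20349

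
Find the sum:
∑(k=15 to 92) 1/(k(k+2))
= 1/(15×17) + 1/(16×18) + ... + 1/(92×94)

Partial fractions: 1/(k(k+2)) = (1/2)[1/k - 1/(k+2)]
Telescoping leaves the first two and last two terms:
= (1/2)[1/15 + 1/16 - 1/93 - 1/94]
= 37687/699360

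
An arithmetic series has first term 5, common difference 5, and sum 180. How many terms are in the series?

Using S = n/2 × [2a + (n-1)d]
180 = n/2 × [2(5) + (n-1)(5)]
180 = n/2 × [10 + 5n - 5]
360 = n × [5 + 5n]
5n² + (5)n - 360 = 0
Discriminant: Δ = (5)² - 4(5)(-360) = 25 + 7200 = 7225
√Δ = 85
n = [-(5) + √Δ] / (2·5) = (-5 + 85) / 10 = 80 / 10 = 8
(The negative root is discarded since n must be a positive integer.)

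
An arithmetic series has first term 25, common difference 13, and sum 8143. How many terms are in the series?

Using S = n/2 × [2a + (n-1)d]
8143 = n/2 × [2(25) + (n-1)(13)]
8143 = n/2 × [50 + 13n - 13]
16286 = n × [37 + 13n]
13n² + (37)n - 16286 = 0
Discriminant: Δ = (37)² - 4(13)(-16286) = 1369 + 846872 = 848241
√Δ = 921
n = [-(37) + √Δ] / (2·13) = (-37 + 921) / 26 = 884 / 26 = 34
(The negative root is discarded since n must be a positive integer.)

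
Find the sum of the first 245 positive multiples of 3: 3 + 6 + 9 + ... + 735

Factor out 3: = 3(1 + 2 + ... + 245) = 3 × n(n+1)/2
= 3 × 245×246/2
= 3 × 30135
= 90405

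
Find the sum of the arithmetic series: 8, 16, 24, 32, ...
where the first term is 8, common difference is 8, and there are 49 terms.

Sₙ = n/2 × (first + last)
Last term = a + (n-1)d = 8 + (49-1)×8 = 392
S_49 = 49/2 × (8 + 392)
S_49 = 49/2 × 400 = 9800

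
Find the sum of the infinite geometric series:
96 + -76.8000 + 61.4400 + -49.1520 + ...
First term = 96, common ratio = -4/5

For |r| < 1, S = a / (1 - r)
S = 96 / (1 - (-4/5))
S = 96 / (9/5)
S = 160/3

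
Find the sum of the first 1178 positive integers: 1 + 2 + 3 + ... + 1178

Formula: ∑k = n(n+1)/2
= 1178×1179/2
= 1388862/2
= 694431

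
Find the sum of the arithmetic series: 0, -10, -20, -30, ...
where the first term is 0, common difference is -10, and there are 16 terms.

Sₙ = n/2 × (first + last)
Last term = a + (n-1)d = 0 + (16-1)×(-10) = -150
S_16 = 16/2 × (0 + (-150))
S_16 = 16/2 × (-150) = -1200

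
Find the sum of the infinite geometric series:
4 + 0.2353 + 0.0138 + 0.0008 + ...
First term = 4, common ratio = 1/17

For |r| < 1, S = a / (1 - r)
S = 4 / (1 - (1/17))
S = 4 / (16/17)
S = 17/4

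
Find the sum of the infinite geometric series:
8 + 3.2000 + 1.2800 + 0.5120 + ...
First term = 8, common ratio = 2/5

For |r| < 1, S = a / (1 - r)
S = 8 / (1 - (2/5))
S = 8 / (3/5)
S = 40/3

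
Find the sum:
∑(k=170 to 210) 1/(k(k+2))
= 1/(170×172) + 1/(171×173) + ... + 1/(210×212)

Partial fractions: 1/(k(k+2)) = (1/2)[1/k - 1/(k+2)]
Telescoping leaves the first two and last two terms:
= (1/2)[1/170 + 1/171 - 1/211 - 1/212]
= 1478501/1300359240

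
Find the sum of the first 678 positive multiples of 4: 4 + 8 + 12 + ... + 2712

Factor out 4: = 4(1 + 2 + ... + 678) = 4 × n(n+1)/2
= 4 × 678×679/2
= 4 × 230181
= 920724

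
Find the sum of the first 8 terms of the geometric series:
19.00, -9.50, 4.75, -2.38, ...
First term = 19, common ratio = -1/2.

Sₙ = a(1 - rⁿ) / (1 - r)
S_8 = 19(1 - (-1/2)^8) / (1 - (-1/2))
S_8 = 19(1 - (1/256)) / (3/2)
S_8 = 1615/128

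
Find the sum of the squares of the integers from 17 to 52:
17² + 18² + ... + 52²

Use ∑_{k=1}^{n} k² = n(n+1)(2n+1)/6, then subtract the first 16 terms.
∑_{k=1}^{52} k² = 52×53×105/6 = 48230
∑_{k=1}^{16} k² = 16×17×33/6 = 1496
∑_{k=17}^{52} k² = 48230 - 1496 = 46734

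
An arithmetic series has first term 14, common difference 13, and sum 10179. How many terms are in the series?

Using S = n/2 × [2a + (n-1)d]
10179 = n/2 × [2(14) + (n-1)(13)]
10179 = n/2 × [28 + 13n - 13]
20358 = n × [15 + 13n]
13n² + (15)n - 20358 = 0
Discriminant: Δ = (15)² - 4(13)(-20358) = 225 + 1058616 = 1058841
√Δ = 1029
n = [-(15) + √Δ] / (2·13) = (-15 + 1029) / 26 = 1014 / 26 = 39
(The negative root is discarded since n must be a positive integer.)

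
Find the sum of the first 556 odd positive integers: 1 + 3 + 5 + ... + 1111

Sum of first n odd numbers = n²
= 556²
= 309136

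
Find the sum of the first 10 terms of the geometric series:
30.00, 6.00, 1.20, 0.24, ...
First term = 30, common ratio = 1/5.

Sₙ = a(1 - rⁿ) / (1 - r)
S_10 = 30(1 - (1/5)^10) / (1 - (1/5))
S_10 = 30(1 - (1/9765625)) / (4/5)
S_10 = 14648436/390625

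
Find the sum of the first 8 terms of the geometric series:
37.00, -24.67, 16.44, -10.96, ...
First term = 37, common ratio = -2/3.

Sₙ = a(1 - rⁿ) / (1 - r)
S_8 = 37(1 - (-2/3)^8) / (1 - (-2/3))
S_8 = 37(1 - (256/6561)) / (5/3)
S_8 = 46657/2187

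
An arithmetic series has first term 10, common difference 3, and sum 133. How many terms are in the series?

Using S = n/2 × [2a + (n-1)d]
133 = n/2 × [2(10) + (n-1)(3)]
133 = n/2 × [20 + 3n - 3]
266 = n × [17 + 3n]
3n² + (17)n - 266 = 0
Discriminant: Δ = (17)² - 4(3)(-266) = 289 + 3192 = 3481
√Δ = 59
n = [-(17) + √Δ] / (2·3) = (-17 + 59) / 6 = 42 / 6 = 7
(The negative root is discarded since n must be a positive integer.)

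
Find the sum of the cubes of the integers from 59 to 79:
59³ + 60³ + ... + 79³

Use ∑_{k=1}^{n} k³ = [n(n+1)/2]², then subtract the first 58 terms.
∑_{k=1}^{79} k³ = [79×80/2]² = 3160² = 9985600
∑_{k=1}^{58} k³ = [58×59/2]² = 1711² = 2927521
∑_{k=59}^{79} k³ = 9985600 - 2927521 = 7058079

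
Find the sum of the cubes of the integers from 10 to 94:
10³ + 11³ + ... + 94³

Use ∑_{k=1}^{n} k³ = [n(n+1)/2]², then subtract the first 9 terms.
∑_{k=1}^{94} k³ = [94×95/2]² = 4465² = 19936225
∑_{k=1}^{9} k³ = [9×10/2]² = 45² = 2025
∑_{k=10}^{94} k³ = 19936225 - 2025 = 19934200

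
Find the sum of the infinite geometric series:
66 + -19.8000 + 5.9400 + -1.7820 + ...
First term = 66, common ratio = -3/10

For |r| < 1, S = a / (1 - r)
S = 66 / (1 - (-3/10))
S = 66 / (13/10)
S = 660/13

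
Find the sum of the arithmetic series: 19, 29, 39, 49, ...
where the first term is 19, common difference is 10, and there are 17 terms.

Sₙ = n/2 × (first + last)
Last term = a + (n-1)d = 19 + (17-1)×10 = 179
S_17 = 17/2 × (19 + 179)
S_17 = 17/2 × 198 = 1683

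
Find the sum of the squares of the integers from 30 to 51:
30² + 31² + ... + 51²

Use ∑_{k=1}^{n} k² = n(n+1)(2n+1)/6, then subtract the first 29 terms.
∑_{k=1}^{51} k² = 51×52×103/6 = 45526
∑_{k=1}^{29} k² = 29×30×59/6 = 8555
∑_{k=30}^{51} k² = 45526 - 8555 = 36971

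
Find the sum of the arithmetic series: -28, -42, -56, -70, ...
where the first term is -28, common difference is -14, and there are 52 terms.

Sₙ = n/2 × (first + last)
Last term = a + (n-1)d = -28 + (52-1)×(-14) = -742
S_52 = 52/2 × (-28 + (-742))
S_52 = 52/2 × (-770) = -20020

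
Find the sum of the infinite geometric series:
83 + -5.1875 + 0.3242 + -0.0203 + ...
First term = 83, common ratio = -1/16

For |r| < 1, S = a / (1 - r)
S = 83 / (1 - (-1/16))
S = 83 / (17/16)
S = 1328/17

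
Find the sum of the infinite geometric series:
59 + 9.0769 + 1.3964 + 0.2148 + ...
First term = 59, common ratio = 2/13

For |r| < 1, S = a / (1 - r)
S = 59 / (1 - (2/13))
S = 59 / (11/13)
S = 767/11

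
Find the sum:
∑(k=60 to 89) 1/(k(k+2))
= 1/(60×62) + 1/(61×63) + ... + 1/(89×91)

Partial fractions: 1/(k(k+2)) = (1/2)[1/k - 1/(k+2)]
Telescoping leaves the first two and last two terms:
= (1/2)[1/60 + 1/61 - 1/90 - 1/91]
= 10951/1998360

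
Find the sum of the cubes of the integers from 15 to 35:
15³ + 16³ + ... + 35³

Use ∑_{k=1}^{n} k³ = [n(n+1)/2]², then subtract the first 14 terms.
∑_{k=1}^{35} k³ = [35×36/2]² = 630² = 396900
∑_{k=1}^{14} k³ = [14×15/2]² = 105² = 11025
∑_{k=15}^{35} k³ = 396900 - 11025 = 385875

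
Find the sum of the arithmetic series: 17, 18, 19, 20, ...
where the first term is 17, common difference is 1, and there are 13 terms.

Sₙ = n/2 × (first + last)
Last term = a + (n-1)d = 17 + (13-1)×1 = 29
S_13 = 13/2 × (17 + 29)
S_13 = 13/2 × 46 = 299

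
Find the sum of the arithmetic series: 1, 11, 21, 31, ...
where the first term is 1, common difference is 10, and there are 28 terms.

Sₙ = n/2 × (first + last)
Last term = a + (n-1)d = 1 + (28-1)×10 = 271
S_28 = 28/2 × (1 + 271)
S_28 = 28/2 × 272 = 3808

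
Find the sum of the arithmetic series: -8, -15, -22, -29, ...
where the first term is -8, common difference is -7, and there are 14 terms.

Sₙ = n/2 × (first + last)
Last term = a + (n-1)d = -8 + (14-1)×(-7) = -99
S_14 = 14/2 × (-8 + (-99))
S_14 = 14/2 × (-107) = -749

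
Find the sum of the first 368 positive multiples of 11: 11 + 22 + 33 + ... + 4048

Factor out 11: = 11(1 + 2 + ... + 368) = 11 × n(n+1)/2
= 11 × 368×369/2
= 11 × 67896
= 746856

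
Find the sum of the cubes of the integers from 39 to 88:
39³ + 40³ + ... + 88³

Use ∑_{k=1}^{n} k³ = [n(n+1)/2]², then subtract the first 38 terms.
∑_{k=1}^{88} k³ = [88×89/2]² = 3916² = 15335056
∑_{k=1}^{38} k³ = [38×39/2]² = 741² = 549081
∑_{k=39}^{88} k³ = 15335056 - 549081 = 14785975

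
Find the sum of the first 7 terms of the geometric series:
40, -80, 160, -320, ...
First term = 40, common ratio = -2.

Sₙ = a(1 - rⁿ) / (1 - r)
S_7 = 40(1 - (-2)^7) / (1 - (-2))
S_7 = 40(1 - (-128)) / (3)
S_7 = 1720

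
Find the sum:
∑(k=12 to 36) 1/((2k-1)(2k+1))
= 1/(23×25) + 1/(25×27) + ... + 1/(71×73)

Partial fractions: 1/((2k-1)(2k+1)) = (1/2)[1/(2k-1) - 1/(2k+1)]
The series telescopes:
= (1/2)[1/23 - 1/73]
= 25/1679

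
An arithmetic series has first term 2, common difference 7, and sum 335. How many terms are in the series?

Using S = n/2 × [2a + (n-1)d]
335 = n/2 × [2(2) + (n-1)(7)]
335 = n/2 × [4 + 7n - 7]
670 = n × [-3 + 7n]
7n² + (-3)n - 670 = 0
Discriminant: Δ = (-3)² - 4(7)(-670) = 9 + 18760 = 18769
√Δ = 137
n = [-(-3) + √Δ] / (2·7) = (3 + 137) / 14 = 140 / 14 = 10
(The negative root is discarded since n must be a positive integer.)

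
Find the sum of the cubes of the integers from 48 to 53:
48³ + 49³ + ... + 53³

Use ∑_{k=1}^{n} k³ = [n(n+1)/2]², then subtract the first 47 terms.
∑_{k=1}^{53} k³ = [53×54/2]² = 1431² = 2047761
∑_{k=1}^{47} k³ = [47×48/2]² = 1128² = 1272384
∑_{k=48}^{53} k³ = 2047761 - 1272384 = 775377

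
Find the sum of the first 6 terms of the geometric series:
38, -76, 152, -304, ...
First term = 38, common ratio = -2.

Sₙ = a(1 - rⁿ) / (1 - r)
S_6 = 38(1 - (-2)^6) / (1 - (-2))
S_6 = 38(1 - 64) / (3)
S_6 = -798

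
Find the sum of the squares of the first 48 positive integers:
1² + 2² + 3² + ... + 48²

Formula: ∑k² = n(n+1)(2n+1)/6
= 48×49×97/6
= 228144/6
= 38024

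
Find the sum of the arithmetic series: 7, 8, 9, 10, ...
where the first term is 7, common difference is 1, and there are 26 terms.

Sₙ = n/2 × (first + last)
Last term = a + (n-1)d = 7 + (26-1)×1 = 32
S_26 = 26/2 × (7 + 32)
S_26 = 26/2 × 39 = 507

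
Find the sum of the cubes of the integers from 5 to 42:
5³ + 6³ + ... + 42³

Use ∑_{k=1}^{n} k³ = [n(n+1)/2]², then subtract the first 4 terms.
∑_{k=1}^{42} k³ = [42×43/2]² = 903² = 815409
∑_{k=1}^{4} k³ = [4×5/2]² = 10² = 100
∑_{k=5}^{42} k³ = 815409 - 100 = 815309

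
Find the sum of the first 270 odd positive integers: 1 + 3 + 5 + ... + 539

Sum of first n odd numbers = n²
= 270²
= 72900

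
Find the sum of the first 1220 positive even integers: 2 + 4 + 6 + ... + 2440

Sum of first n even numbers = n(n+1)
= 1220×1221
= 1489620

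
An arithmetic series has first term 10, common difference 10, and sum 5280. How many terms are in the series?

Using S = n/2 × [2a + (n-1)d]
5280 = n/2 × [2(10) + (n-1)(10)]
5280 = n/2 × [20 + 10n - 10]
10560 = n × [10 + 10n]
10n² + (10)n - 10560 = 0
Discriminant: Δ = (10)² - 4(10)(-10560) = 100 + 422400 = 422500
√Δ = 650
n = [-(10) + √Δ] / (2·10) = (-10 + 650) / 20 = 640 / 20 = 32
(The negative root is discarded since n must be a positive integer.)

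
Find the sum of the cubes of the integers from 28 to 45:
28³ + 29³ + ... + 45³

Use ∑_{k=1}^{n} k³ = [n(n+1)/2]², then subtract the first 27 terms.
∑_{k=1}^{45} k³ = [45×46/2]² = 1035² = 1071225
∑_{k=1}^{27} k³ = [27×28/2]² = 378² = 142884
∑_{k=28}^{45} k³ = 1071225 - 142884 = 928341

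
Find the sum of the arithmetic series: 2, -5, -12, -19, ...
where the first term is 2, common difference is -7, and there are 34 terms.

Sₙ = n/2 × (first + last)
Last term = a + (n-1)d = 2 + (34-1)×(-7) = -229
S_34 = 34/2 × (2 + (-229))
S_34 = 34/2 × (-227) = -3859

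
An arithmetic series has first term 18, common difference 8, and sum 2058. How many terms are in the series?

Using S = n/2 × [2a + (n-1)d]
2058 = n/2 × [2(18) + (n-1)(8)]
2058 = n/2 × [36 + 8n - 8]
4116 = n × [28 + 8n]
8n² + (28)n - 4116 = 0
Discriminant: Δ = (28)² - 4(8)(-4116) = 784 + 131712 = 132496
√Δ = 364
n = [-(28) + √Δ] / (2·8) = (-28 + 364) / 16 = 336 / 16 = 21
(The negative root is discarded since n must be a positive integer.)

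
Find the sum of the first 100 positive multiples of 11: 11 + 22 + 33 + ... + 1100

Factor out 11: = 11(1 + 2 + ... + 100) = 11 × n(n+1)/2
= 11 × 100×101/2
= 11 × 5050
= 55550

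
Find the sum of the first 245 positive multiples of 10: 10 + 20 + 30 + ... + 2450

Factor out 10: = 10(1 + 2 + ... + 245) = 10 × n(n+1)/2
= 10 × 245×246/2
= 10 × 30135
= 301350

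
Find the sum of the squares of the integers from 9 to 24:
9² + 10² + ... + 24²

Use ∑_{k=1}^{n} k² = n(n+1)(2n+1)/6, then subtract the first 8 terms.
∑_{k=1}^{24} k² = 24×25×49/6 = 4900
∑_{k=1}^{8} k² = 8×9×17/6 = 204
∑_{k=9}^{24} k² = 4900 - 204 = 4696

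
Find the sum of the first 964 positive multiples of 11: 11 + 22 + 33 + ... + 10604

Factor out 11: = 11(1 + 2 + ... + 964) = 11 × n(n+1)/2
= 11 × 964×965/2
= 11 × 465130
= 5116430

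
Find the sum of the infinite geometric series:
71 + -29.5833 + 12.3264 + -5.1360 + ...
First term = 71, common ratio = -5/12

For |r| < 1, S = a / (1 - r)
S = 71 / (1 - (-5/12))
S = 71 / (17/12)
S = 852/17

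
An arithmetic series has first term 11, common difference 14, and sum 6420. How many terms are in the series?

Using S = n/2 × [2a + (n-1)d]
6420 = n/2 × [2(11) + (n-1)(14)]
6420 = n/2 × [22 + 14n - 14]
12840 = n × [8 + 14n]
14n² + (8)n - 12840 = 0
Discriminant: Δ = (8)² - 4(14)(-12840) = 64 + 719040 = 719104
√Δ = 848
n = [-(8) + √Δ] / (2·14) = (-8 + 848) / 28 = 840 / 28 = 30
(The negative root is discarded since n must be a positive integer.)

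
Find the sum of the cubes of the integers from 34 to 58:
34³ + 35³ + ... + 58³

Use ∑_{k=1}^{n} k³ = [n(n+1)/2]², then subtract the first 33 terms.
∑_{k=1}^{58} k³ = [58×59/2]² = 1711² = 2927521
∑_{k=1}^{33} k³ = [33×34/2]² = 561² = 314721
∑_{k=34}^{58} k³ = 2927521 - 314721 = 2612800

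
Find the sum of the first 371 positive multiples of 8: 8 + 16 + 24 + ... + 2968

Factor out 8: = 8(1 + 2 + ... + 371) = 8 × n(n+1)/2
= 8 × 371×372/2
= 8 × 69006
= 552048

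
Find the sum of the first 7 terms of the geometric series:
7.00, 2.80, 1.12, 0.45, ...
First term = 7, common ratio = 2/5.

Sₙ = a(1 - rⁿ) / (1 - r)
S_7 = 7(1 - (2/5)^7) / (1 - (2/5))
S_7 = 7(1 - (128/78125)) / (3/5)
S_7 = 181993/15625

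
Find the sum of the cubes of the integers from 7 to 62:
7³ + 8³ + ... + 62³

Use ∑_{k=1}^{n} k³ = [n(n+1)/2]², then subtract the first 6 terms.
∑_{k=1}^{62} k³ = [62×63/2]² = 1953² = 3814209
∑_{k=1}^{6} k³ = [6×7/2]² = 21² = 441
∑_{k=7}^{62} k³ = 3814209 - 441 = 3813768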